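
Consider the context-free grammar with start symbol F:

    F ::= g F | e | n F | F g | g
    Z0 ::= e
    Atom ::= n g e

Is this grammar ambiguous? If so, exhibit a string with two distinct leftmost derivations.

Witness: g g

Derivation 1: F ⇒ g F ⇒ g g
Derivation 2: F ⇒ F g ⇒ g g

Two distinct leftmost derivations for the same string.

Ambiguous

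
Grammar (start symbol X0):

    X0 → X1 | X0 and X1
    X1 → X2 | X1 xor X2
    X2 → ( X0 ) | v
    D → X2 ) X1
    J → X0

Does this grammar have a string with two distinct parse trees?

Only X0, X1, X2 are reachable from X0; ignoring the rest: This is a standard precedence ladder (X0 over X1 over X2), with each level left-recursive on its own operator ('and' at X0, 'xor' at X1). That structure is LR(1), hence unambiguous.

Unambiguous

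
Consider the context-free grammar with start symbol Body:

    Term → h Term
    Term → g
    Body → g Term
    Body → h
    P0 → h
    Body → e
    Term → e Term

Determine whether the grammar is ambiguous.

Only Body, Term are reachable from Body; ignoring the rest: Restricted to the reachable nonterminals, every rule has the form A → t or A → t B, and no two rules for the same A share a first terminal. The grammar encodes a DFA — one run per string.

Unambiguous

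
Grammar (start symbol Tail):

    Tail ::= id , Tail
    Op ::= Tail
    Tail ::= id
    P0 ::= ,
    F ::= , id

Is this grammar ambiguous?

(P0, F, Op are unreachable from Tail, so their rules don't affect L(Tail).) Right-recursive list with a separator: after each atom, whether the separator follows determines the rule. One parse per string.

Unambiguous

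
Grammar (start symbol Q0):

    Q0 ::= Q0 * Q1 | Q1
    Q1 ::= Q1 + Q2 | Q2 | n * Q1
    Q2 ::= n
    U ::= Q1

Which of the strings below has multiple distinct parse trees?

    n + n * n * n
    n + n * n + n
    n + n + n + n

n + n * n * n: 2 trees
n + n * n + n: 1 tree
n + n + n + n: 1 tree

n + n * n * n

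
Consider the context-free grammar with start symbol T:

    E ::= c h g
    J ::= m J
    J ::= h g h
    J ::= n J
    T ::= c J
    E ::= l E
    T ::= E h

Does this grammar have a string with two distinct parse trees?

Witness: c h g h

Derivation 1: T ⇒ c J ⇒ c h g h
Derivation 2: T ⇒ E h ⇒ c h g h

Two distinct leftmost derivations for the same string.

Ambiguous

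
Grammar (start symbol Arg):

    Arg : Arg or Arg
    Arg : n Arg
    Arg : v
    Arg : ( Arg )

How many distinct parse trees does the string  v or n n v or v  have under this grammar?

Parse trees for v or n n v or v:
  [Arg [Arg v] or [Arg [Arg n [Arg n [Arg v]]] or [Arg v]]]
  [Arg [Arg v] or [Arg n [Arg [Arg n [Arg v]] or [Arg v]]]]
  [Arg [Arg v] or [Arg n [Arg n [Arg [Arg v] or [Arg v]]]]]
  [Arg [Arg [Arg v] or [Arg n [Arg n [Arg v]]]] or [Arg v]]

4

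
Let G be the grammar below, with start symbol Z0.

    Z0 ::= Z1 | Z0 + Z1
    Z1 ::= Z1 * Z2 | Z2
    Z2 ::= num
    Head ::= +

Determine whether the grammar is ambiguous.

Unambiguous

(Head is unreachable from Z0, so its rules don't affect L(Z0).) Z0 → Z0 + Z1 | Z1  ;  Z1 → Z1 * Z2 | Z2  — a left-associative chain with Z2 at the bottom. Each string factors uniquely by precedence.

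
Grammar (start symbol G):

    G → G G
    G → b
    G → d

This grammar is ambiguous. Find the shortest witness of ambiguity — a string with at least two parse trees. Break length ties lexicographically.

length 1: no string has ≥2 trees
length 2: no string has ≥2 trees
length 3: b b b has 2 parse trees

Two derivations of b b b:
  G ⇒ G G ⇒ G G G ⇒ b G G ⇒ b b G ⇒ b b b
  G ⇒ G G ⇒ b G ⇒ b G G ⇒ b b G ⇒ b b b

b b b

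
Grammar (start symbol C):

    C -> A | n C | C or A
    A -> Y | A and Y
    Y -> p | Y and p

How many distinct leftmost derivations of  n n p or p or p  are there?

6

Parse trees for n n p or p or p:
  [C n [C n [C [C [C [A [Y p]]] or [A [Y p]]] or [A [Y p]]]]]
  [C n [C [C n [C [C [A [Y p]]] or [A [Y p]]]] or [A [Y p]]]]
  [C n [C [C [C n [C [A [Y p]]]] or [A [Y p]]] or [A [Y p]]]]
  [C [C n [C n [C [C [A [Y p]]] or [A [Y p]]]]] or [A [Y p]]]
  [C [C n [C [C n [C [A [Y p]]]] or [A [Y p]]]] or [A [Y p]]]
  [C [C [C n [C n [C [A [Y p]]]]] or [A [Y p]]] or [A [Y p]]]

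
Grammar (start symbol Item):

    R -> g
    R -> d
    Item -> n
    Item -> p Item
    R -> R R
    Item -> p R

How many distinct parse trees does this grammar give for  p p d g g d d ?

14

Parse trees for p p d g g d d (showing first 6 of 14):
  [Item p [Item p [R [R d] [R [R g] [R [R g] [R [R d] [R d]]]]]]]
  [Item p [Item p [R [R d] [R [R g] [R [R [R g] [R d]] [R d]]]]]]
  [Item p [Item p [R [R d] [R [R [R g] [R g]] [R [R d] [R d]]]]]]
  [Item p [Item p [R [R d] [R [R [R g] [R [R g] [R d]]] [R d]]]]]
  [Item p [Item p [R [R d] [R [R [R [R g] [R g]] [R d]] [R d]]]]]
  [Item p [Item p [R [R [R d] [R g]] [R [R g] [R [R d] [R d]]]]]]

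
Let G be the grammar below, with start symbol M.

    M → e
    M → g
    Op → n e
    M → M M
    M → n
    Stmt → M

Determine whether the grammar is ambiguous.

Witness: e e e

Derivation 1: M ⇒ M M ⇒ e M ⇒ e M M ⇒ e e M ⇒ e e e
Derivation 2: M ⇒ M M ⇒ M M M ⇒ e M M ⇒ e e M ⇒ e e e

Two distinct leftmost derivations for the same string.

Ambiguous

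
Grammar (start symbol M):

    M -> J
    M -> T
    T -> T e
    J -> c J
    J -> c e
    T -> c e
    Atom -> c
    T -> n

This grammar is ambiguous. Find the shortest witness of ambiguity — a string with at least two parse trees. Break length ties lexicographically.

c e

length 1: no string has ≥2 trees
length 2: c e has 2 parse trees

Two derivations of c e:
  M ⇒ J ⇒ c e
  M ⇒ T ⇒ c e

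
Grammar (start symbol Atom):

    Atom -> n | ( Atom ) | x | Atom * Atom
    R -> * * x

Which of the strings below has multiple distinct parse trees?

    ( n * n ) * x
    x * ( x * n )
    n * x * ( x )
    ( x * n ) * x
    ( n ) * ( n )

( n * n ) * x: 1 tree
x * ( x * n ): 1 tree
n * x * ( x ): 2 trees
( x * n ) * x: 1 tree
( n ) * ( n ): 1 tree

n * x * ( x )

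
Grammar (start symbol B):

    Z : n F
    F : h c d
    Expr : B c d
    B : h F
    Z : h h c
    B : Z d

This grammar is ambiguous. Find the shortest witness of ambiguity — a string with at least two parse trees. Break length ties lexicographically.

h h c d

length 4: h h c d has 2 parse trees

Two derivations of h h c d:
  B ⇒ h F ⇒ h h c d
  B ⇒ Z d ⇒ h h c d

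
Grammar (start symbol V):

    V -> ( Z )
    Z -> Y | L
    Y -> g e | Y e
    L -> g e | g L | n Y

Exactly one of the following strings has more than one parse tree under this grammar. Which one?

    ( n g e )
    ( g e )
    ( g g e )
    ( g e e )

( n g e ): 1 tree
( g e ): 2 trees
( g g e ): 1 tree
( g e e ): 1 tree

( g e )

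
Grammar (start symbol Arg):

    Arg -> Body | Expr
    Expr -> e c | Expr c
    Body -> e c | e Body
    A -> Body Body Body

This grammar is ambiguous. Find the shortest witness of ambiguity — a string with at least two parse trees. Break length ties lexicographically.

length 2: e c has 2 parse trees

Two derivations of e c:
  Arg ⇒ Body ⇒ e c
  Arg ⇒ Expr ⇒ e c

e c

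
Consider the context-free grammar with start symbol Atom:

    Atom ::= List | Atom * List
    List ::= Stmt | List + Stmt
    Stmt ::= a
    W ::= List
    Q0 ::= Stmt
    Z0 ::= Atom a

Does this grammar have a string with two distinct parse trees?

Unambiguous

(W, Q0, Z0 are unreachable from Atom, so their rules don't affect L(Atom).) Atom → Atom * List | List  ;  List → List + Stmt | Stmt  — a left-associative chain with Stmt at the bottom. Each string factors uniquely by precedence.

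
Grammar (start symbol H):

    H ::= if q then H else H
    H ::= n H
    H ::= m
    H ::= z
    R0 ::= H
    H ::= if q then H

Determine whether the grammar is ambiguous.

Ambiguous

Witness: if q then if q then m else m

Derivation 1: H ⇒ if q then H else H ⇒ if q then if q then H else H ⇒ if q then if q then m else H ⇒ if q then if q then m else m
Derivation 2: H ⇒ if q then H ⇒ if q then if q then H else H ⇒ if q then if q then m else H ⇒ if q then if q then m else m

Two distinct leftmost derivations for the same string.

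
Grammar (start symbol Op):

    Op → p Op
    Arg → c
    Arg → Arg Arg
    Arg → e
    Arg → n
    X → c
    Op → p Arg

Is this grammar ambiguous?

Witness: p c c c

Derivation 1: Op ⇒ p Arg ⇒ p Arg Arg ⇒ p c Arg ⇒ p c Arg Arg ⇒ p c c Arg ⇒ p c c c
Derivation 2: Op ⇒ p Arg ⇒ p Arg Arg ⇒ p Arg Arg Arg ⇒ p c Arg Arg ⇒ p c c Arg ⇒ p c c c

Two distinct leftmost derivations for the same string.

Ambiguous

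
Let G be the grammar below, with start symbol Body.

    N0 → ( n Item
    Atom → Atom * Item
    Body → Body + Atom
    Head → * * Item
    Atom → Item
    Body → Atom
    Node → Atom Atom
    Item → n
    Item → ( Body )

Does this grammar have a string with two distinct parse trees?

(Node, N0, Head are unreachable from Body, so their rules don't affect L(Body).) Body → Body + Atom | Atom  ;  Atom → Atom * Item | Item  — a left-associative chain with Item at the bottom. Each string factors uniquely by precedence.

Unambiguous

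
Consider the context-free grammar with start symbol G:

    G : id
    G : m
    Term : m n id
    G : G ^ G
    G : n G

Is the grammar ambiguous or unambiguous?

Witness: n id ^ id

Derivation 1: G ⇒ G ^ G ⇒ n G ^ G ⇒ n id ^ G ⇒ n id ^ id
Derivation 2: G ⇒ n G ⇒ n G ^ G ⇒ n id ^ G ⇒ n id ^ id

Two distinct leftmost derivations for the same string.

Ambiguous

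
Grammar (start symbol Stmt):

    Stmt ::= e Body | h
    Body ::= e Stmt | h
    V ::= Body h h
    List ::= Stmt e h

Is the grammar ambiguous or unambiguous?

(V, List are unreachable from Stmt, so their rules don't affect L(Stmt).) The reachable rules are right-linear with at most one rule per (nonterminal, next-terminal) pair. Each input token forces the next rule, so parsing is deterministic.

Unambiguous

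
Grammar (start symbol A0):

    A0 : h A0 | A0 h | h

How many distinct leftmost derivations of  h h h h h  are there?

16

Parse trees for h h h h h (showing first 6 of 16):
  [A0 h [A0 h [A0 h [A0 h [A0 h]]]]]
  [A0 h [A0 h [A0 h [A0 [A0 h] h]]]]
  [A0 h [A0 h [A0 [A0 h [A0 h]] h]]]
  [A0 h [A0 h [A0 [A0 [A0 h] h] h]]]
  [A0 h [A0 [A0 h [A0 h [A0 h]]] h]]
  [A0 h [A0 [A0 h [A0 [A0 h] h]] h]]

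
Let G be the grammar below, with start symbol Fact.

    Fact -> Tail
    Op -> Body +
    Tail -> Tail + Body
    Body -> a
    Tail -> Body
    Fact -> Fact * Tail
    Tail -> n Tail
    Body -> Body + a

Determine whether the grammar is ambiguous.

Witness: a + a

Derivation 1: Fact ⇒ Tail ⇒ Tail + Body ⇒ Body + Body ⇒ a + Body ⇒ a + a
Derivation 2: Fact ⇒ Tail ⇒ Body ⇒ Body + a ⇒ a + a

Two distinct leftmost derivations for the same string.

Ambiguous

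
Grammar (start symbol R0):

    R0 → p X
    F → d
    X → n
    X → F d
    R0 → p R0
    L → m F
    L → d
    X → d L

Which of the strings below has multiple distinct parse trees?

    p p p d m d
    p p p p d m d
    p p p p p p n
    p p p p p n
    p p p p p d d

p p p d m d: 1 tree
p p p p d m d: 1 tree
p p p p p p n: 1 tree
p p p p p n: 1 tree
p p p p p d d: 2 trees

p p p p p d d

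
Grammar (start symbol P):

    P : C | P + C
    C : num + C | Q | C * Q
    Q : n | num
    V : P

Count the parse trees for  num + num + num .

Parse trees for num + num + num:
  [P [C num + [C num + [C [Q num]]]]]
  [P [P [C [Q num]]] + [C num + [C [Q num]]]]
  [P [P [C num + [C [Q num]]]] + [C [Q num]]]
  [P [P [P [C [Q num]]] + [C [Q num]]] + [C [Q num]]]

4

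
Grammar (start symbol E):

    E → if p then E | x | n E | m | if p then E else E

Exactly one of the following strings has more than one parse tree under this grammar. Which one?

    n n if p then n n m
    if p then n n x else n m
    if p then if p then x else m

if p then if p then x else m

n n if p then n n m: 1 tree
if p then n n x else n m: 1 tree
if p then if p then x else m: 2 trees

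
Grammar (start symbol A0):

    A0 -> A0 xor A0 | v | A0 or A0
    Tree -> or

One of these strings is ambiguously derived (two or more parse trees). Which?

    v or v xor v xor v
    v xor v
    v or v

v or v xor v xor v: 5 trees
v xor v: 1 tree
v or v: 1 tree

v or v xor v xor v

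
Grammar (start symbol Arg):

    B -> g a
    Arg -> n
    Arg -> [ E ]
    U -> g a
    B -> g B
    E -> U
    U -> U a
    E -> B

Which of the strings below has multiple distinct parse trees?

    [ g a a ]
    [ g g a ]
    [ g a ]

[ g a ]

[ g a a ]: 1 tree
[ g g a ]: 1 tree
[ g a ]: 2 trees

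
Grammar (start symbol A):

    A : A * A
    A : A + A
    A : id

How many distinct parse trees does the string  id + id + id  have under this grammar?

2

Parse trees for id + id + id:
  [A [A id] + [A [A id] + [A id]]]
  [A [A [A id] + [A id]] + [A id]]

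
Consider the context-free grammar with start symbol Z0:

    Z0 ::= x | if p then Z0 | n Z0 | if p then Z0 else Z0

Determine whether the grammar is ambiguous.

Witness: if p then if p then x else x

Derivation 1: Z0 ⇒ if p then Z0 ⇒ if p then if p then Z0 else Z0 ⇒ if p then if p then x else Z0 ⇒ if p then if p then x else x
Derivation 2: Z0 ⇒ if p then Z0 else Z0 ⇒ if p then if p then Z0 else Z0 ⇒ if p then if p then x else Z0 ⇒ if p then if p then x else x

Two distinct leftmost derivations for the same string.

Ambiguous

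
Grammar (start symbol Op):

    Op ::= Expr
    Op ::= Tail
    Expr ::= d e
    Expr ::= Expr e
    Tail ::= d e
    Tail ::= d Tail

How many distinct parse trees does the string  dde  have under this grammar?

Parse trees for dde:
  [Op [Tail d [Tail d e]]]

1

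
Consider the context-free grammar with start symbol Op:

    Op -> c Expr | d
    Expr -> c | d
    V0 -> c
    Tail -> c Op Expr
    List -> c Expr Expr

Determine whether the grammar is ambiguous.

Unambiguous

(V0, Tail, List are unreachable from Op, so their rules don't affect L(Op).) Each reachable nonterminal has at most one production per leading terminal, and all productions are right-linear; the derivation is determined token-by-token.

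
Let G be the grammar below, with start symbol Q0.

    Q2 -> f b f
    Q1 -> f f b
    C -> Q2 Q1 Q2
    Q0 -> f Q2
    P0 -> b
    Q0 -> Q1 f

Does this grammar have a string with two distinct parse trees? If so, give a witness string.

Ambiguous

Witness: f f b f

Derivation 1: Q0 ⇒ f Q2 ⇒ f f b f
Derivation 2: Q0 ⇒ Q1 f ⇒ f f b f

Two distinct leftmost derivations for the same string.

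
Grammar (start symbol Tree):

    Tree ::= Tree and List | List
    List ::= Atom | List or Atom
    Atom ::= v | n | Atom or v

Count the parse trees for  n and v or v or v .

Parse trees for n and v or v or v:
  [Tree [Tree [List [Atom n]]] and [List [Atom [Atom [Atom v] or v] or v]]]
  [Tree [Tree [List [Atom n]]] and [List [List [Atom v]] or [Atom [Atom v] or v]]]
  [Tree [Tree [List [Atom n]]] and [List [List [Atom [Atom v] or v]] or [Atom v]]]
  [Tree [Tree [List [Atom n]]] and [List [List [List [Atom v]] or [Atom v]] or [Atom v]]]

4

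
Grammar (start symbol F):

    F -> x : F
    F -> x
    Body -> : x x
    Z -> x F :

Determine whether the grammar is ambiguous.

Unambiguous

(Body, Z are unreachable from F, so their rules don't affect L(F).) Right-recursive list with a separator: after each atom, whether the separator follows determines the rule. One parse per string.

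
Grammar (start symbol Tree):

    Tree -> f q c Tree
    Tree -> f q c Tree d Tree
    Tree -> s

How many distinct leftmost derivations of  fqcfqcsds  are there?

2

Parse trees for fqcfqcsds:
  [Tree f q c [Tree f q c [Tree s] d [Tree s]]]
  [Tree f q c [Tree f q c [Tree s]] d [Tree s]]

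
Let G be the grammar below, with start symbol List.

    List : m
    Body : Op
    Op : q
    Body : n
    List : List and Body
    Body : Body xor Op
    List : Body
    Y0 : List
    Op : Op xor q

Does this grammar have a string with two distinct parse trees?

Witness: q xor q

Derivation 1: List ⇒ Body ⇒ Op ⇒ Op xor q ⇒ q xor q
Derivation 2: List ⇒ Body ⇒ Body xor Op ⇒ Op xor Op ⇒ q xor Op ⇒ q xor q

Two distinct leftmost derivations for the same string.

Ambiguous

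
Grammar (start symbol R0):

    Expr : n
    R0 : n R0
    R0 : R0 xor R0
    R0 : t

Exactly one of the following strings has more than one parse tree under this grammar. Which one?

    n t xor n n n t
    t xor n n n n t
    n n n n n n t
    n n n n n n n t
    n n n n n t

n t xor n n n t

n t xor n n n t: 2 trees
t xor n n n n t: 1 tree
n n n n n n t: 1 tree
n n n n n n n t: 1 tree
n n n n n t: 1 tree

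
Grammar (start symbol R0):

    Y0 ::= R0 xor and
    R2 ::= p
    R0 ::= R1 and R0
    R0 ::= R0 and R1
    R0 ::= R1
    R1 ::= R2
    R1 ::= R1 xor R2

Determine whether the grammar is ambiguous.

Ambiguous

Witness: p and p

Derivation 1: R0 ⇒ R1 and R0 ⇒ R2 and R0 ⇒ p and R0 ⇒ p and R1 ⇒ p and R2 ⇒ p and p
Derivation 2: R0 ⇒ R0 and R1 ⇒ R1 and R1 ⇒ R2 and R1 ⇒ p and R1 ⇒ p and R2 ⇒ p and p

Two distinct leftmost derivations for the same string.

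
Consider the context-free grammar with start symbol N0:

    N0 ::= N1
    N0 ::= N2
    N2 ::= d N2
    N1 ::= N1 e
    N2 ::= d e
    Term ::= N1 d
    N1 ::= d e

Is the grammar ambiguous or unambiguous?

Witness: d e

Derivation 1: N0 ⇒ N1 ⇒ d e
Derivation 2: N0 ⇒ N2 ⇒ d e

Two distinct leftmost derivations for the same string.

Ambiguous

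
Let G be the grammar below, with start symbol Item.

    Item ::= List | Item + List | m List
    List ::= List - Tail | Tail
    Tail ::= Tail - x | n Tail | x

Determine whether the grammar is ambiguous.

Ambiguous

Witness: x - x

Derivation 1: Item ⇒ List ⇒ List - Tail ⇒ Tail - Tail ⇒ x - Tail ⇒ x - x
Derivation 2: Item ⇒ List ⇒ Tail ⇒ Tail - x ⇒ x - x

Two distinct leftmost derivations for the same string.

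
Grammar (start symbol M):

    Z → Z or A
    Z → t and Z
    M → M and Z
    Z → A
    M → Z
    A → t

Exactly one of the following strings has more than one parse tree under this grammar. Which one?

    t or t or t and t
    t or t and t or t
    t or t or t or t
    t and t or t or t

t and t or t or t

t or t or t and t: 1 tree
t or t and t or t: 1 tree
t or t or t or t: 1 tree
t and t or t or t: 4 trees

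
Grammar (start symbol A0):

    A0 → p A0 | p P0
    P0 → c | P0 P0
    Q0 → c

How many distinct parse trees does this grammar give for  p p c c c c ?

5

Parse trees for p p c c c c:
  [A0 p [A0 p [P0 [P0 c] [P0 [P0 c] [P0 [P0 c] [P0 c]]]]]]
  [A0 p [A0 p [P0 [P0 c] [P0 [P0 [P0 c] [P0 c]] [P0 c]]]]]
  [A0 p [A0 p [P0 [P0 [P0 c] [P0 c]] [P0 [P0 c] [P0 c]]]]]
  [A0 p [A0 p [P0 [P0 [P0 c] [P0 [P0 c] [P0 c]]] [P0 c]]]]
  [A0 p [A0 p [P0 [P0 [P0 [P0 c] [P0 c]] [P0 c]] [P0 c]]]]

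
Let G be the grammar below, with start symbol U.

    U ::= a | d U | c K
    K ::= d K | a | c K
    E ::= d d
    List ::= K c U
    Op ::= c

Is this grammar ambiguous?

Unambiguous

(E, List, Op are unreachable from U, so their rules don't affect L(U).) Restricted to the reachable nonterminals, every rule has the form A → t or A → t B, and no two rules for the same A share a first terminal. The grammar encodes a DFA — one run per string.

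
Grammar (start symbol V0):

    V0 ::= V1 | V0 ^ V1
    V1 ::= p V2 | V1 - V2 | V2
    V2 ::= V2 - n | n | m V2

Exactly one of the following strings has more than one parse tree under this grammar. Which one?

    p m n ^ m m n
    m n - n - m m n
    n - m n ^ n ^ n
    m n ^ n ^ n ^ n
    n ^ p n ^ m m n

p m n ^ m m n: 1 tree
m n - n - m m n: 3 trees
n - m n ^ n ^ n: 1 tree
m n ^ n ^ n ^ n: 1 tree
n ^ p n ^ m m n: 1 tree

m n - n - m m n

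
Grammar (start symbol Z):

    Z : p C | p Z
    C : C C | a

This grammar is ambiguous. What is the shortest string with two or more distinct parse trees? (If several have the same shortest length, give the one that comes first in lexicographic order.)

p a a a

length 2: no string has ≥2 trees
length 3: no string has ≥2 trees
length 4: p a a a has 2 parse trees

Two derivations of p a a a:
  Z ⇒ p C ⇒ p C C ⇒ p C C C ⇒ p a C C ⇒ p a a C ⇒ p a a a
  Z ⇒ p C ⇒ p C C ⇒ p a C ⇒ p a C C ⇒ p a a C ⇒ p a a a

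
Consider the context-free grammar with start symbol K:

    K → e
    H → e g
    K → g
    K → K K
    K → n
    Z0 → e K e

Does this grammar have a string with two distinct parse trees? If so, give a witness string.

Witness: e e e

Derivation 1: K ⇒ K K ⇒ e K ⇒ e K K ⇒ e e K ⇒ e e e
Derivation 2: K ⇒ K K ⇒ K K K ⇒ e K K ⇒ e e K ⇒ e e e

Two distinct leftmost derivations for the same string.

Ambiguous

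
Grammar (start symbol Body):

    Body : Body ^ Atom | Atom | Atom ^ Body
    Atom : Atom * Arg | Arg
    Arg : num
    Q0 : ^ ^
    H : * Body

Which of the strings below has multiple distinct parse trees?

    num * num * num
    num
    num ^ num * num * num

num * num * num: 1 tree
num: 1 tree
num ^ num * num * num: 2 trees

num ^ num * num * num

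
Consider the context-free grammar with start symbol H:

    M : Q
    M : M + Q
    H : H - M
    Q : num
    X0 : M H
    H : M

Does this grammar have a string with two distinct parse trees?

Only H, M, Q are reachable from H; ignoring the rest: This is a standard precedence ladder (H over M over Q), with each level left-recursive on its own operator ('-' at H, '+' at M). That structure is LR(1), hence unambiguous.

Unambiguous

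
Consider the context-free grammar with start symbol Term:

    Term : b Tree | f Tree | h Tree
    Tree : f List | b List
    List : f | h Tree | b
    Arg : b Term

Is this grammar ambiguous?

Only Term, Tree, List are reachable from Term; ignoring the rest: Each reachable nonterminal has at most one production per leading terminal, and all productions are right-linear; the derivation is determined token-by-token.

Unambiguous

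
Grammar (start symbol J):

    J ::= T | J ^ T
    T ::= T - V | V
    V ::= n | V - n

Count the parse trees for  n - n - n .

Parse trees for n - n - n:
  [J [T [T [V n]] - [V [V n] - n]]]
  [J [T [T [T [V n]] - [V n]] - [V n]]]
  [J [T [T [V [V n] - n]] - [V n]]]
  [J [T [V [V [V n] - n] - n]]]

4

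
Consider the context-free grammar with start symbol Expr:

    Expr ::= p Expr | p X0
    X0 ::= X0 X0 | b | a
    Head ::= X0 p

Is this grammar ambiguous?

Ambiguous

Witness: p a a a

Derivation 1: Expr ⇒ p X0 ⇒ p X0 X0 ⇒ p X0 X0 X0 ⇒ p a X0 X0 ⇒ p a a X0 ⇒ p a a a
Derivation 2: Expr ⇒ p X0 ⇒ p X0 X0 ⇒ p a X0 ⇒ p a X0 X0 ⇒ p a a X0 ⇒ p a a a

Two distinct leftmost derivations for the same string.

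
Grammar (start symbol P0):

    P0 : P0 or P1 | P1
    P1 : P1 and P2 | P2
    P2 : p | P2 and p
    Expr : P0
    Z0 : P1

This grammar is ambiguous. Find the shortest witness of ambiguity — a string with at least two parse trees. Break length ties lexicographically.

length 1: no string has ≥2 trees
length 3: p and p has 2 parse trees

Two derivations of p and p:
  P0 ⇒ P1 ⇒ P1 and P2 ⇒ P2 and P2 ⇒ p and P2 ⇒ p and p
  P0 ⇒ P1 ⇒ P2 ⇒ P2 and p ⇒ p and p

p and p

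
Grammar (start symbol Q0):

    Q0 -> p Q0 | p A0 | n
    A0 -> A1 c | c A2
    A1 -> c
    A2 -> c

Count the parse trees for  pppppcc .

Parse trees for pppppcc:
  [Q0 p [Q0 p [Q0 p [Q0 p [Q0 p [A0 [A1 c] c]]]]]]
  [Q0 p [Q0 p [Q0 p [Q0 p [Q0 p [A0 c [A2 c]]]]]]]

2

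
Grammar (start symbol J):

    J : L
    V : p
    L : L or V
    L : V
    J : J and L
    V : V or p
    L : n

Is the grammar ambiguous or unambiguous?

Ambiguous

Witness: p or p

Derivation 1: J ⇒ L ⇒ L or V ⇒ V or V ⇒ p or V ⇒ p or p
Derivation 2: J ⇒ L ⇒ V ⇒ V or p ⇒ p or p

Two distinct leftmost derivations for the same string.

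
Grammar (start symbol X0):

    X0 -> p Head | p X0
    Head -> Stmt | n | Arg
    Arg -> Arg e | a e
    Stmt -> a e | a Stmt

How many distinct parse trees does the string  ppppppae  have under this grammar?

2

Parse trees for ppppppae:
  [X0 p [X0 p [X0 p [X0 p [X0 p [X0 p [Head [Stmt a e]]]]]]]]
  [X0 p [X0 p [X0 p [X0 p [X0 p [X0 p [Head [Arg a e]]]]]]]]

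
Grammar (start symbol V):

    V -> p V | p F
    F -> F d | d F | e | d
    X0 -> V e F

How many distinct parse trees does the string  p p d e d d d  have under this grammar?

4

Parse trees for p p d e d d d:
  [V p [V p [F [F [F [F d [F e]] d] d] d]]]
  [V p [V p [F [F [F d [F [F e] d]] d] d]]]
  [V p [V p [F [F d [F [F [F e] d] d]] d]]]
  [V p [V p [F d [F [F [F [F e] d] d] d]]]]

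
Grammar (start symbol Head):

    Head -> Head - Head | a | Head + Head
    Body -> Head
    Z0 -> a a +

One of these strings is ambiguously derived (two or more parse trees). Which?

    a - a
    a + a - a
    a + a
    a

a + a - a

a - a: 1 tree
a + a - a: 2 trees
a + a: 1 tree
a: 1 tree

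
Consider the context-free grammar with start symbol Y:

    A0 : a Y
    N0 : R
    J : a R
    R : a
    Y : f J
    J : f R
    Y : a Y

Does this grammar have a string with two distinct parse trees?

(N0, A0 are unreachable from Y, so their rules don't affect L(Y).) Each reachable nonterminal has at most one production per leading terminal, and all productions are right-linear; the derivation is determined token-by-token.

Unambiguous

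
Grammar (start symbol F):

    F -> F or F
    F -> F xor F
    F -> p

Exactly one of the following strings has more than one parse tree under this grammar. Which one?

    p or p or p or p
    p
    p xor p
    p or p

p or p or p or p: 5 trees
p: 1 tree
p xor p: 1 tree
p or p: 1 tree

p or p or p or p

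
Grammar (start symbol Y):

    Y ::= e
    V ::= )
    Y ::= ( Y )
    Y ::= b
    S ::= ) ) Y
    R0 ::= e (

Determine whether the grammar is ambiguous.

Unambiguous

(V, R0, S are unreachable from Y, so their rules don't affect L(Y).) Each string is a nest of matched brackets around a single atom. An opening bracket forces the recursive rule; an atom forces the base rule.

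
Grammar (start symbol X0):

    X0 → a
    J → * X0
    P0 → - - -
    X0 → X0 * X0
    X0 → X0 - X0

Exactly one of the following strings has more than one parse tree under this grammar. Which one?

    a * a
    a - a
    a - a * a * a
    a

a - a * a * a

a * a: 1 tree
a - a: 1 tree
a - a * a * a: 5 trees
a: 1 tree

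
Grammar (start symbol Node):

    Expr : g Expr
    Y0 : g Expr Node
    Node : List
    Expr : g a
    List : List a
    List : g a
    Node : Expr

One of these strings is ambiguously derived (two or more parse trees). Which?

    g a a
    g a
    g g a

g a

g a a: 1 tree
g a: 2 trees
g g a: 1 tree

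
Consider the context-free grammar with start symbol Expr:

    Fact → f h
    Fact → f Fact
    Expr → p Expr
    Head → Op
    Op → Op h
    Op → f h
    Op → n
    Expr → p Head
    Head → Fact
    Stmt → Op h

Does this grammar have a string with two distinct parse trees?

Witness: p f h

Derivation 1: Expr ⇒ p Head ⇒ p Op ⇒ p f h
Derivation 2: Expr ⇒ p Head ⇒ p Fact ⇒ p f h

Two distinct leftmost derivations for the same string.

Ambiguous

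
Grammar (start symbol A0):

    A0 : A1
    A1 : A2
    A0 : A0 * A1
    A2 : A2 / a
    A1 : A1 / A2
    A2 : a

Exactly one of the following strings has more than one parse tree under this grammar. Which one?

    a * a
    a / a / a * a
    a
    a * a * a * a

a / a / a * a

a * a: 1 tree
a / a / a * a: 4 trees
a: 1 tree
a * a * a * a: 1 tree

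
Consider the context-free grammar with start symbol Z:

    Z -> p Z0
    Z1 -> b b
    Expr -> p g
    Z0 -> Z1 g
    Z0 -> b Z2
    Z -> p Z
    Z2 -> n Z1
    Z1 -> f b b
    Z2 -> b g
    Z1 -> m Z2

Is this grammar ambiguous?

Ambiguous

Witness: p b b g

Derivation 1: Z ⇒ p Z0 ⇒ p Z1 g ⇒ p b b g
Derivation 2: Z ⇒ p Z0 ⇒ p b Z2 ⇒ p b b g

Two distinct leftmost derivations for the same string.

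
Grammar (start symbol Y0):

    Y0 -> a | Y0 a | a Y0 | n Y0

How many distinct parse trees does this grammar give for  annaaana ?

Parse trees for annaaana:
  [Y0 a [Y0 n [Y0 n [Y0 a [Y0 a [Y0 a [Y0 n [Y0 a]]]]]]]]

1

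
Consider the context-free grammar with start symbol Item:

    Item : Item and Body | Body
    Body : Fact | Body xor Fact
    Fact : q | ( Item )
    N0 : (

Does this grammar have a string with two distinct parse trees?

Unambiguous

Only Item, Body, Fact are reachable from Item; ignoring the rest: The grammar is stratified — Item handles 'and' (left-recursive), Body handles 'xor', Fact atoms. Each operator has a fixed associativity and precedence level, so every string has one parse.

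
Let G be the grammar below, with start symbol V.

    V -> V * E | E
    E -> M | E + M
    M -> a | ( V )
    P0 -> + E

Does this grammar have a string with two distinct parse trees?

Only V, E, M are reachable from V; ignoring the rest: V → V * E | E  ;  E → E + M | M  — a left-associative chain with M at the bottom. Each string factors uniquely by precedence.

Unambiguous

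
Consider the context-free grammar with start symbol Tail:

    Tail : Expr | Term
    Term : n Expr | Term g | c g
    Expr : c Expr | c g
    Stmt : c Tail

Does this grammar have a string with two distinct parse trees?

Witness: c g

Derivation 1: Tail ⇒ Expr ⇒ c g
Derivation 2: Tail ⇒ Term ⇒ c g

Two distinct leftmost derivations for the same string.

Ambiguous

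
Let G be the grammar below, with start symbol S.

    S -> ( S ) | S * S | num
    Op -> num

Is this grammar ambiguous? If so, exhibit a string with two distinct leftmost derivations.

Witness: num * num * num

Derivation 1: S ⇒ S * S ⇒ S * S * S ⇒ num * S * S ⇒ num * num * S ⇒ num * num * num
Derivation 2: S ⇒ S * S ⇒ num * S ⇒ num * S * S ⇒ num * num * S ⇒ num * num * num

Two distinct leftmost derivations for the same string.

Ambiguous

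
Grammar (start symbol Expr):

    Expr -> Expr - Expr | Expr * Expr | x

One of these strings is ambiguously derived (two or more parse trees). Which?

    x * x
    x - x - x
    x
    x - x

x - x - x

x * x: 1 tree
x - x - x: 2 trees
x: 1 tree
x - x: 1 tree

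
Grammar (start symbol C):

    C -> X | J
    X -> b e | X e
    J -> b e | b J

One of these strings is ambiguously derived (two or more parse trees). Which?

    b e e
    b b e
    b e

b e

b e e: 1 tree
b b e: 1 tree
b e: 2 trees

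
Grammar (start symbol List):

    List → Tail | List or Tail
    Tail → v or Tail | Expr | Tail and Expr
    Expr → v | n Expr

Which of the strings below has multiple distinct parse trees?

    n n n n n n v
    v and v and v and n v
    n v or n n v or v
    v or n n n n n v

v or n n n n n v

n n n n n n v: 1 tree
v and v and v and n v: 1 tree
n v or n n v or v: 1 tree
v or n n n n n v: 2 trees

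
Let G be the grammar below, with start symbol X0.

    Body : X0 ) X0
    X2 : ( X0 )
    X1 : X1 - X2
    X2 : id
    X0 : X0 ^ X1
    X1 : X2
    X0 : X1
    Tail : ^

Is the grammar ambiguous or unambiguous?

(Body, Tail are unreachable from X0, so their rules don't affect L(X0).) This is a standard precedence ladder (X0 over X1 over X2), with each level left-recursive on its own operator ('^' at X0, '-' at X1). That structure is LR(1), hence unambiguous.

Unambiguous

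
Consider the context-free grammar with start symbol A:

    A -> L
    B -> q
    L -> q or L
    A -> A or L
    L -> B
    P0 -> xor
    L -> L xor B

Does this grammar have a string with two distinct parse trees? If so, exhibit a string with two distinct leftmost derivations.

Witness: q or q

Derivation 1: A ⇒ L ⇒ q or L ⇒ q or B ⇒ q or q
Derivation 2: A ⇒ A or L ⇒ L or L ⇒ B or L ⇒ q or L ⇒ q or B ⇒ q or q

Two distinct leftmost derivations for the same string.

Ambiguous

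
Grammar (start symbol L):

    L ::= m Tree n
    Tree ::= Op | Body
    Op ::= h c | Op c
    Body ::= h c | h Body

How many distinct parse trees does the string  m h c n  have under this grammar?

Parse trees for m h c n:
  [L m [Tree [Op h c]] n]
  [L m [Tree [Body h c]] n]

2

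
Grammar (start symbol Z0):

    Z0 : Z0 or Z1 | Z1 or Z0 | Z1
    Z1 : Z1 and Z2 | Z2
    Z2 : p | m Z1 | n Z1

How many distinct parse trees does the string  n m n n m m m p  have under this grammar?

Parse trees for n m n n m m m p:
  [Z0 [Z1 [Z2 n [Z1 [Z2 m [Z1 [Z2 n [Z1 [Z2 n [Z1 [Z2 m [Z1 [Z2 m [Z1 [Z2 m [Z1 [Z2 p]]]]]]]]]]]]]]]]]

1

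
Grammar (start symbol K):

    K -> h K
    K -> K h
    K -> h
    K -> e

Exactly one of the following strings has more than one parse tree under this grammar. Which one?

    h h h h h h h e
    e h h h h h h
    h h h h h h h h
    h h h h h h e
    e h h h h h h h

h h h h h h h e: 1 tree
e h h h h h h: 1 tree
h h h h h h h h: 128 trees
h h h h h h e: 1 tree
e h h h h h h h: 1 tree

h h h h h h h h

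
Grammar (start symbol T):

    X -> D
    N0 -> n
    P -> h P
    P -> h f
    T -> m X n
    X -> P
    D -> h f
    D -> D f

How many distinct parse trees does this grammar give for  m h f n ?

2

Parse trees for m h f n:
  [T m [X [D h f]] n]
  [T m [X [P h f]] n]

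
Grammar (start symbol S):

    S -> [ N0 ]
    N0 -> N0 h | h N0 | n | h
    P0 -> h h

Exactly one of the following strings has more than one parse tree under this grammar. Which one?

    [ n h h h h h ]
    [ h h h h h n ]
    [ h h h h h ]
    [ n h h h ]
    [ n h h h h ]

[ h h h h h ]

[ n h h h h h ]: 1 tree
[ h h h h h n ]: 1 tree
[ h h h h h ]: 16 trees
[ n h h h ]: 1 tree
[ n h h h h ]: 1 tree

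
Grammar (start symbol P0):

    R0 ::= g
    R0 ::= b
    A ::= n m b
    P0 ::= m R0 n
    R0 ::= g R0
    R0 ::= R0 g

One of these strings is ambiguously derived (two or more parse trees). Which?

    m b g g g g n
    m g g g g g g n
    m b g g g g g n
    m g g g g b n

m b g g g g n: 1 tree
m g g g g g g n: 32 trees
m b g g g g g n: 1 tree
m g g g g b n: 1 tree

m g g g g g g n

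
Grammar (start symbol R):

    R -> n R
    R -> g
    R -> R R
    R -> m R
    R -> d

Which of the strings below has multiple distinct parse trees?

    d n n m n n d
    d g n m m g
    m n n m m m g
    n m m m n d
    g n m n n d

d n n m n n d: 1 tree
d g n m m g: 2 trees
m n n m m m g: 1 tree
n m m m n d: 1 tree
g n m n n d: 1 tree

d g n m m g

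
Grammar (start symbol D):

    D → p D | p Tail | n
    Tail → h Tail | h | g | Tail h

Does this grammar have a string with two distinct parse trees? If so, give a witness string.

Ambiguous

Witness: p h h

Derivation 1: D ⇒ p Tail ⇒ p h Tail ⇒ p h h
Derivation 2: D ⇒ p Tail ⇒ p Tail h ⇒ p h h

Two distinct leftmost derivations for the same string.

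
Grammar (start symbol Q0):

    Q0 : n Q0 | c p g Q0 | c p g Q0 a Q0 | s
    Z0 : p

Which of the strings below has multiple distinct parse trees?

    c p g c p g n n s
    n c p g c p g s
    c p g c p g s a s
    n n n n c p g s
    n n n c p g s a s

c p g c p g n n s: 1 tree
n c p g c p g s: 1 tree
c p g c p g s a s: 2 trees
n n n n c p g s: 1 tree
n n n c p g s a s: 1 tree

c p g c p g s a s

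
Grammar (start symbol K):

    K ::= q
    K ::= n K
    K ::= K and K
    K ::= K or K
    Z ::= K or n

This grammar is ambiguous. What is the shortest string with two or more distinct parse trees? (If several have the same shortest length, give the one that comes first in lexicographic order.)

length 1: no string has ≥2 trees
length 2: no string has ≥2 trees
length 3: no string has ≥2 trees
length 4: n q and q has 2 parse trees

Two derivations of n q and q:
  K ⇒ n K ⇒ n K and K ⇒ n q and K ⇒ n q and q
  K ⇒ K and K ⇒ n K and K ⇒ n q and K ⇒ n q and q

n q and q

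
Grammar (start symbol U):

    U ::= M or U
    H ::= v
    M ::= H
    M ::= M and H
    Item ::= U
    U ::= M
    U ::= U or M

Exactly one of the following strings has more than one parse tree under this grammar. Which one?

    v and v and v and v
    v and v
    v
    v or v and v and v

v or v and v and v

v and v and v and v: 1 tree
v and v: 1 tree
v: 1 tree
v or v and v and v: 2 trees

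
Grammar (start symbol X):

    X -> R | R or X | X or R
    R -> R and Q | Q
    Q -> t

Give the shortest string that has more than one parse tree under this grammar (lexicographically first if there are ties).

length 1: no string has ≥2 trees
length 3: t or t has 2 parse trees

Two derivations of t or t:
  X ⇒ R or X ⇒ Q or X ⇒ t or X ⇒ t or R ⇒ t or Q ⇒ t or t
  X ⇒ X or R ⇒ R or R ⇒ Q or R ⇒ t or R ⇒ t or Q ⇒ t or t

t or t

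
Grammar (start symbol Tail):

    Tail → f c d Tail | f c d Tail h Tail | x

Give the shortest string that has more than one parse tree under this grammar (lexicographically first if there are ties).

length 1: no string has ≥2 trees
length 4: no string has ≥2 trees
length 6: no string has ≥2 trees
length 7: no string has ≥2 trees
length 9: f c d f c d x h x has 2 parse trees

Two derivations of f c d f c d x h x:
  Tail ⇒ f c d Tail ⇒ f c d f c d Tail h Tail ⇒ f c d f c d x h Tail ⇒ f c d f c d x h x
  Tail ⇒ f c d Tail h Tail ⇒ f c d f c d Tail h Tail ⇒ f c d f c d x h Tail ⇒ f c d f c d x h x

f c d f c d x h x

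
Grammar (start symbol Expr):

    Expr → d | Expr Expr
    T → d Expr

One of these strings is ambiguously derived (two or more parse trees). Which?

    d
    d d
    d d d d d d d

d d d d d d d

d: 1 tree
d d: 1 tree
d d d d d d d: 132 trees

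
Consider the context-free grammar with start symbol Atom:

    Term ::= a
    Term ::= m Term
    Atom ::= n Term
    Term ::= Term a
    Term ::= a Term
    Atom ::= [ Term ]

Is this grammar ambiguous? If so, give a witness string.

Witness: n a a

Derivation 1: Atom ⇒ n Term ⇒ n Term a ⇒ n a a
Derivation 2: Atom ⇒ n Term ⇒ n a Term ⇒ n a a

Two distinct leftmost derivations for the same string.

Ambiguous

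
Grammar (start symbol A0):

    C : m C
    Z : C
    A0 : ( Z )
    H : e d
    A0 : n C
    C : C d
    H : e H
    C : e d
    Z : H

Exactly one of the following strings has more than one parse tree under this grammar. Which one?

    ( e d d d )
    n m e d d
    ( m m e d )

n m e d d

( e d d d ): 1 tree
n m e d d: 2 trees
( m m e d ): 1 tree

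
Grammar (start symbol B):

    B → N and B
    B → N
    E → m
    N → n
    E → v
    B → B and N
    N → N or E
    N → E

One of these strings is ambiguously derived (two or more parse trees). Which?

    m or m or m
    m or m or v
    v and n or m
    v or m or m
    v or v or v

v and n or m

m or m or m: 1 tree
m or m or v: 1 tree
v and n or m: 2 trees
v or m or m: 1 tree
v or v or v: 1 tree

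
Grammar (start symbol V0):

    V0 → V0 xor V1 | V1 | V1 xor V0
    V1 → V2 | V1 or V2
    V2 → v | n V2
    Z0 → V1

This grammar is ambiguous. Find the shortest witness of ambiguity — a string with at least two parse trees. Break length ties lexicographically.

length 1: no string has ≥2 trees
length 2: no string has ≥2 trees
length 3: v xor v has 2 parse trees

Two derivations of v xor v:
  V0 ⇒ V0 xor V1 ⇒ V1 xor V1 ⇒ V2 xor V1 ⇒ v xor V1 ⇒ v xor V2 ⇒ v xor v
  V0 ⇒ V1 xor V0 ⇒ V2 xor V0 ⇒ v xor V0 ⇒ v xor V1 ⇒ v xor V2 ⇒ v xor v

v xor v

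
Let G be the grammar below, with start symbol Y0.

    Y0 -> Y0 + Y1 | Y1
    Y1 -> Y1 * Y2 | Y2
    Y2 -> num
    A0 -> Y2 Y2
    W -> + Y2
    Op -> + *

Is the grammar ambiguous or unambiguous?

Unambiguous

Only Y0, Y1, Y2 are reachable from Y0; ignoring the rest: This is a standard precedence ladder (Y0 over Y1 over Y2), with each level left-recursive on its own operator ('+' at Y0, '*' at Y1). That structure is LR(1), hence unambiguous.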